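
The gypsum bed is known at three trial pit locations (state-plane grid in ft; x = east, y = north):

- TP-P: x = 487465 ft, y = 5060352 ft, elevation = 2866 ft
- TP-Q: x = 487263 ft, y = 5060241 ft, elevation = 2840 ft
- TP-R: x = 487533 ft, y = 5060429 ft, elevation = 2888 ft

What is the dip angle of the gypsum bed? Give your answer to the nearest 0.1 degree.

18.7°

Two edge vectors: TP-P→TP-Q = (-202, -111, -26), TP-P→TP-R = (68, 77, 22).
Normal n = (TP-P→TP-Q) × (TP-P→TP-R) = (-440, 2676, -8006).
So ∂z/∂x = −n_x/n_z = −0.05496 and ∂z/∂y = −n_y/n_z = 0.33425.
Gradient magnitude |∇z| = √(a² + b²) = √(0.00302 + 0.11172) = 0.33874.
True dip = arctan(0.33874) = 18.7°, dipping toward S (azimuth ≈ 171°).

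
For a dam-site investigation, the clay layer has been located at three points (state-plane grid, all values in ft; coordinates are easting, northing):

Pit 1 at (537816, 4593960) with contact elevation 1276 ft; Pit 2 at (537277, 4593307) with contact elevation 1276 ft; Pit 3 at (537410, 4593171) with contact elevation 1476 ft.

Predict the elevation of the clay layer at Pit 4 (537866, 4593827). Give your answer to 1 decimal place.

Two edge vectors: Pit 1→Pit 2 = (-539, -653, 0), Pit 1→Pit 3 = (-406, -789, 200).
Normal n = (Pit 1→Pit 2) × (Pit 1→Pit 3) = (-130600, 107800, 160153).
So ∂z/∂easting = −n_x/n_z = 0.815470207 and ∂z/∂northing = −n_y/n_z = −0.673106342.
Intercept c from Pit 1: 1276 − 438572.92 + 3092223.61 = 2654926.69.
At (537866, 4593827): z = 438613.7 − 3092134.1 + 2654926.69 = 1406.3 ft.

1406.3 ft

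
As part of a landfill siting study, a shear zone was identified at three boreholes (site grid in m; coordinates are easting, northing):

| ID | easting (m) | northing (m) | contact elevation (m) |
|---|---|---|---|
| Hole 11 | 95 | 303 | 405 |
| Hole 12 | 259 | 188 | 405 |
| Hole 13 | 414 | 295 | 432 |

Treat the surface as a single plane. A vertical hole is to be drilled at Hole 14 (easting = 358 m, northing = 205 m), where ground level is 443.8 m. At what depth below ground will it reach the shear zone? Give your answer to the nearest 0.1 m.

28.0 m

Let the plane be z = a·easting + b·northing + c.
Hole 12−Hole 11: 164a − 115b = 0;  Hole 13−Hole 11: 319a − 8b = 27.
Solving gives a = 0.08778, b = 0.12518.
Then c = 405 − a·95 − b·303 = 358.73.
At (358, 205): z_contact = 31.42 + 25.66 + 358.73 = 415.82 m.
Depth below ground = 443.8 − 415.82 = 28.0 m.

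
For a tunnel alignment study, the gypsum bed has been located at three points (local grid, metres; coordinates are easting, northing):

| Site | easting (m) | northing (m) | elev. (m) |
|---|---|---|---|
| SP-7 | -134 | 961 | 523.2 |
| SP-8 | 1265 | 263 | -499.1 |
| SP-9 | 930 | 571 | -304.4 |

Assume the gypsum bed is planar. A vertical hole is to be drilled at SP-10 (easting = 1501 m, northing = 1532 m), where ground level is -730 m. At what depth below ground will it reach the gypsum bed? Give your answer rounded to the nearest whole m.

Let the plane be z = a·easting + b·northing + c.
SP-8−SP-7: 1399a − 698b = −1022.3;  SP-9−SP-7: 1064a − 390b = −827.6.
Solving gives a = −0.90818, b = −0.35565.
Then c = 523.2 − a·-134 − b·961 = 743.28.
At (1501, 1532): z_contact = −1363.2 − 544.9 + 743.28 = -1164.8 m.
Depth below ground = -730 − (-1164.8) = 435 m.

435 m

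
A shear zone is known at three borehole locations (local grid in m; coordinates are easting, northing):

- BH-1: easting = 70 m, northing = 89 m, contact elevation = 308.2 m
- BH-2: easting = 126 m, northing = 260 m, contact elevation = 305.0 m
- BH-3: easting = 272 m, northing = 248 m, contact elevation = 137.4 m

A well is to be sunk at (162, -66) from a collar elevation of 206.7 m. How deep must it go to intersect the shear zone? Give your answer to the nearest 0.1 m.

Let the plane be z = a·easting + b·northing + c.
BH-2−BH-1: 56a + 171b = −3.2;  BH-3−BH-1: 202a + 159b = −170.8.
Solving gives a = −1.11935, b = 0.34786.
Then c = 308.2 − a·70 − b·89 = 355.60.
At (162, -66): z_contact = −181.34 − 22.96 + 355.60 = 151.30 m.
Depth below ground = 206.7 − 151.30 = 55.4 m.

55.4 m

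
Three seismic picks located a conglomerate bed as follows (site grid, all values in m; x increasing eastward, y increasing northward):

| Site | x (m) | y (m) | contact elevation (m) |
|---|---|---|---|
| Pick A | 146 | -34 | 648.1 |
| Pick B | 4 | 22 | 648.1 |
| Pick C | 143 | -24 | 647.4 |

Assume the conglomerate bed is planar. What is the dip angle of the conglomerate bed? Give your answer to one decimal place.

Two edge vectors: Pick A→Pick B = (-142, 56, 0), Pick A→Pick C = (-3, 10, -0.7).
Normal n = (Pick A→Pick B) × (Pick A→Pick C) = (-39.2, -99.4, -1252).
So ∂z/∂x = −n_x/n_z = −0.03131 and ∂z/∂y = −n_y/n_z = −0.07939.
Gradient magnitude |∇z| = √(a² + b²) = √(0.00098 + 0.00630) = 0.08534.
True dip = arctan(0.08534) = 4.9°, dipping toward NNE (azimuth ≈ 022°).

4.9°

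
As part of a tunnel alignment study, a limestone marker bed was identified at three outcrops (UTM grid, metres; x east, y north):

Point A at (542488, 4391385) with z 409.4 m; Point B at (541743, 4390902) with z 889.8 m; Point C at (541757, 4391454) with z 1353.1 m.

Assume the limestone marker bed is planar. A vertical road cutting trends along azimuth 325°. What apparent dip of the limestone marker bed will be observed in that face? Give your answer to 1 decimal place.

54.6°

Two edge vectors: Point A→Point B = (-745, -483, 480.4), Point A→Point C = (-731, 69, 943.7).
Normal n = (Point A→Point B) × (Point A→Point C) = (-488954.7, 351884.1, -404478).
So ∂z/∂x = −n_x/n_z = −1.20885 and ∂z/∂y = −n_y/n_z = 0.86997.
Unit vector along 325° is (sin 325°, cos 325°) = (-0.5736, 0.8192).
Slope in that direction = a·(-0.5736) + b·(0.8192) = 1.40601.
Apparent dip = arctan|1.40601| = 54.6° (true dip is 56.1°, so apparent ≤ true as expected).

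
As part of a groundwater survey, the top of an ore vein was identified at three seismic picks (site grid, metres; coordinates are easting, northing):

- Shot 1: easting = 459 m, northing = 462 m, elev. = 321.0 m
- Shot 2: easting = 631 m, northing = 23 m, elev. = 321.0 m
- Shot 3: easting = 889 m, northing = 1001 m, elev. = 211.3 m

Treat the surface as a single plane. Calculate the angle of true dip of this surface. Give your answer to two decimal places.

Two edge vectors: Shot 1→Shot 2 = (172, -439, 0), Shot 1→Shot 3 = (430, 539, -109.7).
Normal n = (Shot 1→Shot 2) × (Shot 1→Shot 3) = (48158.3, 18868.4, 281478).
So ∂z/∂easting = −n_x/n_z = −0.17109 and ∂z/∂northing = −n_y/n_z = −0.06703.
Gradient magnitude |∇z| = √(a² + b²) = √(0.02927 + 0.00449) = 0.18375.
True dip = arctan(0.18375) = 10.41°, dipping toward ENE (azimuth ≈ 069°).

10.41°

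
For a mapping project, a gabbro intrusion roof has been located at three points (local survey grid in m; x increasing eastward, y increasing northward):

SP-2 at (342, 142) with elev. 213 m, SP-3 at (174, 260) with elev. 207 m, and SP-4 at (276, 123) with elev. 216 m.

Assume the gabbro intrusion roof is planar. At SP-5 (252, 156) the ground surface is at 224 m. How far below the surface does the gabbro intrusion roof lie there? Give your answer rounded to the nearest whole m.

Let the plane be z = a·x + b·y + c.
SP-3−SP-2: −168a + 118b = −6;  SP-4−SP-2: −66a − 19b = 3.
Solving gives a = −0.02186, b = −0.08197.
Then c = 213 − a·342 − b·142 = 232.11.
At (252, 156): z_contact = −5.5 − 12.8 + 232.11 = 213.8 m.
Depth below ground = 224 − 213.8 = 10 m.

10 m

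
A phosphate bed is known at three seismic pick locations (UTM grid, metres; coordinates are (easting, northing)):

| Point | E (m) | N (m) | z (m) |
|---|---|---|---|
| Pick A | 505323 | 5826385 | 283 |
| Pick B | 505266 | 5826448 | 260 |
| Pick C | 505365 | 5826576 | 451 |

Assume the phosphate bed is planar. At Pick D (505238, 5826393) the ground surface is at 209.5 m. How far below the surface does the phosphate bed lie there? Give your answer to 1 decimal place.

Two edge vectors: Pick A→Pick B = (-57, 63, -23), Pick A→Pick C = (42, 191, 168).
Normal n = (Pick A→Pick B) × (Pick A→Pick C) = (14977, 8610, -13533).
So ∂z/∂E = −n_x/n_z = 1.106702136 and ∂z/∂N = −n_y/n_z = 0.636222567.
Intercept c from Pick A: 283 − 559242.04 − 3706877.62 = −4265836.66.
At (505238, 5826393): z_contact = 559147.97 + 3706882.71 − 4265836.66 = 194.02 m.
Depth below ground = 209.5 − 194.02 = 15.5 m.

15.5 m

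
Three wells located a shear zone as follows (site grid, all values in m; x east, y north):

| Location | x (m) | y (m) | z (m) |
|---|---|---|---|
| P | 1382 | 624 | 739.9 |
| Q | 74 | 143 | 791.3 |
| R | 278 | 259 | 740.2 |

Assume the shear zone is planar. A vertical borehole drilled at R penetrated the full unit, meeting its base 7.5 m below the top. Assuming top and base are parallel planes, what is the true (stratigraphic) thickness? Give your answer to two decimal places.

Let the plane be z = a·x + b·y + c.
Q−P: −1308a − 481b = 51.4;  R−P: −1104a − 365b = 0.3.
Solving gives a = 0.34730, b = −1.05129.
|∇z| = √(a²+b²) = 1.10717, so dip δ = arctan(1.10717) = 47.91°.
True thickness = vertical thickness × cos δ = 7.5 × cos 47.91° = 5.03 m.

5.03 m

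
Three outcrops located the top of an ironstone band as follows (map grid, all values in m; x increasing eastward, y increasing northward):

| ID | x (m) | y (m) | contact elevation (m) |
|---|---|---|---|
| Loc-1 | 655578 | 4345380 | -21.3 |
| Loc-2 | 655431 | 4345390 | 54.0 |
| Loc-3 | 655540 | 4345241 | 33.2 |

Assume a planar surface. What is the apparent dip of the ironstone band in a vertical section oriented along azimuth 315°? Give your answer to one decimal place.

11.3°

Let the plane be z = a·x + b·y + c.
Loc-2−Loc-1: −147a + 10b = 75.3;  Loc-3−Loc-1: −38a − 139b = 54.5.
Solving gives a = −0.52908, b = −0.24745.
Unit vector along 315° is (sin 315°, cos 315°) = (-0.7071, 0.7071).
Slope in that direction = a·(-0.7071) + b·(0.7071) = 0.19914.
Apparent dip = arctan|0.19914| = 11.3° (true dip is 30.3°, so apparent ≤ true as expected).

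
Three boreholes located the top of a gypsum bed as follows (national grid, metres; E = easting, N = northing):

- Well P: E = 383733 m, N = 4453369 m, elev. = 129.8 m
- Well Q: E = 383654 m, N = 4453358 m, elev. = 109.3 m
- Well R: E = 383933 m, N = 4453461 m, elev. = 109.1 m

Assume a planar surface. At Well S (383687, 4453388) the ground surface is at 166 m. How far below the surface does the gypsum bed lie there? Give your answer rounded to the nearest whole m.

Let the plane be z = a·E + b·N + c.
Well Q−Well P: −79a − 11b = −20.5;  Well R−Well P: 200a + 92b = −20.7.
Solving gives a = 0.41706788, b = −1.13166930.
Then c = 129.8 − a·383733 − b·4453369 = 4879828.06.
At (383687, 4453388): z_contact = 160023.5 − 5039762.5 + 4879828.06 = 89.1 m.
Depth below ground = 166 − 89.1 = 77 m.

77 m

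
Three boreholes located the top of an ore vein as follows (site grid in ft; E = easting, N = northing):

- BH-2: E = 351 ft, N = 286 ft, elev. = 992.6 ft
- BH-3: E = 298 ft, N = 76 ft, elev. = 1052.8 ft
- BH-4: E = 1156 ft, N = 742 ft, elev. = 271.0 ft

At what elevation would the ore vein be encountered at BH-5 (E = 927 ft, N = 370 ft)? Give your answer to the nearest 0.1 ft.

Let the plane be z = a·E + b·N + c.
BH-3−BH-2: −53a − 210b = 60.2;  BH-4−BH-2: 805a + 456b = −721.6.
Solving gives a = −0.856454, b = −0.070514.
Then c = 992.6 − a·351 − b·286 = 1313.38.
At (927, 370): z = −793.9 − 26.1 + 1313.38 = 493.4 ft.

493.4 ft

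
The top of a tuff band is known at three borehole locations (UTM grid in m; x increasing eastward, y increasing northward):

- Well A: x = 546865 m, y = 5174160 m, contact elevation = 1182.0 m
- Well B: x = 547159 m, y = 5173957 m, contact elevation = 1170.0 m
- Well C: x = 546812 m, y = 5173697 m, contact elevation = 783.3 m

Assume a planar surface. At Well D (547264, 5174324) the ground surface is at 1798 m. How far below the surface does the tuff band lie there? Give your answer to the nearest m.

Let the plane be z = a·x + b·y + c.
Well B−Well A: 294a − 203b = −12;  Well C−Well A: −53a − 463b = −398.7.
Solving gives a = 0.51320525, b = 0.80237607.
Then c = 1182 − a·546865 − b·5174160 = −4431094.17.
At (547264, 5174324): z_contact = 280858.8 + 4151753.8 − 4431094.17 = 1518.4 m.
Depth below ground = 1798 − 1518.4 = 280 m.

280 m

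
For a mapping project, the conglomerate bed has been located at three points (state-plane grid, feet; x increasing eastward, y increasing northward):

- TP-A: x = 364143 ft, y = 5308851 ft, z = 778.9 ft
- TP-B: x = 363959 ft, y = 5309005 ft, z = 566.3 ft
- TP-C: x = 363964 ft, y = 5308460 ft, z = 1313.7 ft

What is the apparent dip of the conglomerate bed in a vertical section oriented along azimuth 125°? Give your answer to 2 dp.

38.41°

Two edge vectors: TP-A→TP-B = (-184, 154, -212.6), TP-A→TP-C = (-179, -391, 534.8).
Normal n = (TP-A→TP-B) × (TP-A→TP-C) = (-767.4, 136458.6, 99510).
So ∂z/∂x = −n_x/n_z = 0.00771 and ∂z/∂y = −n_y/n_z = −1.37131.
Unit vector along 125° is (sin 125°, cos 125°) = (0.8192, -0.5736).
Slope in that direction = a·(0.8192) + b·(-0.5736) = 0.79287.
Apparent dip = arctan|0.79287| = 38.41° (true dip is 53.9°, so apparent ≤ true as expected).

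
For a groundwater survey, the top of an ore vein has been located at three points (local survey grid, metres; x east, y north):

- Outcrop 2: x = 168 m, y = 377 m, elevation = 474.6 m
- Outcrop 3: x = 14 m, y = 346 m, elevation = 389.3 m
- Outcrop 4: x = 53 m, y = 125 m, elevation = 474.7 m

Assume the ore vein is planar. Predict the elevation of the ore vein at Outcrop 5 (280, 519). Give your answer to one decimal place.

503.3 m

Two edge vectors: Outcrop 2→Outcrop 3 = (-154, -31, -85.3), Outcrop 2→Outcrop 4 = (-115, -252, 0.1).
Normal n = (Outcrop 2→Outcrop 3) × (Outcrop 2→Outcrop 4) = (-21498.7, 9824.9, 35243).
So ∂z/∂x = −n_x/n_z = 0.61001 and ∂z/∂y = −n_y/n_z = −0.27878.
Intercept c from Outcrop 2: 474.6 − 102.48 + 105.10 = 477.22.
At (280, 519): z = 170.8 − 144.7 + 477.22 = 503.3 m.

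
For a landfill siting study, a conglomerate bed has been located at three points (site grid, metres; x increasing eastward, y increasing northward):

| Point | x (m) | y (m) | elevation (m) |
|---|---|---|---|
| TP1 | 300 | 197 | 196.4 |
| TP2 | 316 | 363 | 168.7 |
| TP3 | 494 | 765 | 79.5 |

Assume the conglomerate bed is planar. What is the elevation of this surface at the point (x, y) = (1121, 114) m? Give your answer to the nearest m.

Two edge vectors: TP1→TP2 = (16, 166, -27.7), TP1→TP3 = (194, 568, -116.9).
Normal n = (TP1→TP2) × (TP1→TP3) = (-3671.8, -3503.4, -23116).
So ∂z/∂x = −n_x/n_z = −0.15884 and ∂z/∂y = −n_y/n_z = −0.15156.
Intercept c from TP1: 196.4 + 47.65 + 29.86 = 273.91.
At (1121, 114): z = −178.1 − 17.3 + 273.91 = 78.6 m.

79 m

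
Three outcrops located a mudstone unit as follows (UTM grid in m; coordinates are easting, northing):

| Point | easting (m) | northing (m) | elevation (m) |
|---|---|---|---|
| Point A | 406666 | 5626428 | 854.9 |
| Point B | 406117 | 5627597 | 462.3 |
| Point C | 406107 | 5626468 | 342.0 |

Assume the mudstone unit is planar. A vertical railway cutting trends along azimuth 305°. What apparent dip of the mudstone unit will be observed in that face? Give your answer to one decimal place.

Two edge vectors: Point A→Point B = (-549, 1169, -392.6), Point A→Point C = (-559, 40, -512.9).
Normal n = (Point A→Point B) × (Point A→Point C) = (-583876.1, -62118.7, 631511).
So ∂z/∂easting = −n_x/n_z = 0.92457 and ∂z/∂northing = −n_y/n_z = 0.09837.
Unit vector along 305° is (sin 305°, cos 305°) = (-0.8192, 0.5736).
Slope in that direction = a·(-0.8192) + b·(0.5736) = −0.70094.
Apparent dip = arctan|0.70094| = 35.0° (true dip is 42.9°, so apparent ≤ true as expected).

35.0°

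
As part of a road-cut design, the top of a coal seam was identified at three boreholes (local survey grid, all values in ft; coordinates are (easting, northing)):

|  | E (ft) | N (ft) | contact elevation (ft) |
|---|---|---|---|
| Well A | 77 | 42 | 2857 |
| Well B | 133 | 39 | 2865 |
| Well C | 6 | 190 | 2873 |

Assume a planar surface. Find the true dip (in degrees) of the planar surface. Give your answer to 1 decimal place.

13.3°

Let the plane be z = a·E + b·N + c.
Well B−Well A: 56a − 3b = 8;  Well C−Well A: −71a + 148b = 16.
Solving gives a = 0.15257, b = 0.18130.
Gradient magnitude |∇z| = √(a² + b²) = √(0.02328 + 0.03287) = 0.23695.
True dip = arctan(0.23695) = 13.3°, dipping toward SW (azimuth ≈ 220°).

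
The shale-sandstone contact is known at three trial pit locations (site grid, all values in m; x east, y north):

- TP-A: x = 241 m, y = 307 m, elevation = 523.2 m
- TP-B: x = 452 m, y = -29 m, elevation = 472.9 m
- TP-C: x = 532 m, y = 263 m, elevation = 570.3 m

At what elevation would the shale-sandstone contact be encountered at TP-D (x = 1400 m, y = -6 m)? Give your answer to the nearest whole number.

673 m

Let the plane be z = a·x + b·y + c.
TP-B−TP-A: 211a − 336b = −50.3;  TP-C−TP-A: 291a − 44b = 47.1.
Solving gives a = 0.20385, b = 0.27771.
Then c = 523.2 − a·241 − b·307 = 388.81.
At (1400, -6): z = 285.4 − 1.7 + 388.81 = 672.5 m.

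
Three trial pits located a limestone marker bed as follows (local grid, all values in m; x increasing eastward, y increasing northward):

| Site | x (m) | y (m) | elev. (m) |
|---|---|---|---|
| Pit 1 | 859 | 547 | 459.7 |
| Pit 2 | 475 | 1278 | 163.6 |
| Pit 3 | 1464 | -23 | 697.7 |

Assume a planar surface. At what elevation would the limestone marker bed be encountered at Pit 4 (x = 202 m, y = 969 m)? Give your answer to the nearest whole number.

279 m

Let the plane be z = a·x + b·y + c.
Pit 2−Pit 1: −384a + 731b = −296.1;  Pit 3−Pit 1: 605a − 570b = 238.
Solving gives a = 0.02328, b = −0.39283.
Then c = 459.7 − a·859 − b·547 = 654.58.
At (202, 969): z = 4.7 − 380.7 + 654.58 = 278.6 m.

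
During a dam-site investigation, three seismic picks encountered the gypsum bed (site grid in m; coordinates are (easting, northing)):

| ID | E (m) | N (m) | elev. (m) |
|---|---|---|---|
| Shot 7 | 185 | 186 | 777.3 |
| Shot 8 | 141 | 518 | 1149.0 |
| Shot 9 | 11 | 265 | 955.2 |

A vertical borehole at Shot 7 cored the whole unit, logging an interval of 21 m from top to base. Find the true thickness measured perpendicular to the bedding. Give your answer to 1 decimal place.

Two edge vectors: Shot 7→Shot 8 = (-44, 332, 371.7), Shot 7→Shot 9 = (-174, 79, 177.9).
Normal n = (Shot 7→Shot 8) × (Shot 7→Shot 9) = (29698.5, -56848.2, 54292).
So ∂z/∂E = −n_x/n_z = −0.54701 and ∂z/∂N = −n_y/n_z = 1.04708.
|∇z| = √(a²+b²) = 1.18136, so dip δ = arctan(1.18136) = 49.75°.
True thickness = vertical thickness × cos δ = 21 × cos 49.75° = 13.6 m.

13.6 m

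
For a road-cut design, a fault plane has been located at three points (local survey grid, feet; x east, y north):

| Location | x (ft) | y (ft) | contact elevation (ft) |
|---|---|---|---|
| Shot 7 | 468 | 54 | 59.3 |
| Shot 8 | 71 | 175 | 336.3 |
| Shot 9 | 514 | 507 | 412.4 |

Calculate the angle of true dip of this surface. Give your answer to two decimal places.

43.16°

Two edge vectors: Shot 7→Shot 8 = (-397, 121, 277), Shot 7→Shot 9 = (46, 453, 353.1).
Normal n = (Shot 7→Shot 8) × (Shot 7→Shot 9) = (-82755.9, 152922.7, -185407).
So ∂z/∂x = −n_x/n_z = −0.44635 and ∂z/∂y = −n_y/n_z = 0.82479.
Gradient magnitude |∇z| = √(a² + b²) = √(0.19923 + 0.68029) = 0.93782.
True dip = arctan(0.93782) = 43.16°, dipping toward SSE (azimuth ≈ 152°).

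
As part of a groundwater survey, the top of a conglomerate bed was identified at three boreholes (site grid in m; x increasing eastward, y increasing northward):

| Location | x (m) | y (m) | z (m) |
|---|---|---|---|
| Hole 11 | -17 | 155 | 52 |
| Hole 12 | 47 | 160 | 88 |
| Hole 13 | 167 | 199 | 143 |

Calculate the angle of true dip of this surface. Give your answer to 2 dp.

36.12°

Let the plane be z = a·x + b·y + c.
Hole 12−Hole 11: 64a + 5b = 36;  Hole 13−Hole 11: 184a + 44b = 91.
Solving gives a = 0.59546, b = −0.42194.
Gradient magnitude |∇z| = √(a² + b²) = √(0.35458 + 0.17803) = 0.72980.
True dip = arctan(0.72980) = 36.12°, dipping toward NW (azimuth ≈ 305°).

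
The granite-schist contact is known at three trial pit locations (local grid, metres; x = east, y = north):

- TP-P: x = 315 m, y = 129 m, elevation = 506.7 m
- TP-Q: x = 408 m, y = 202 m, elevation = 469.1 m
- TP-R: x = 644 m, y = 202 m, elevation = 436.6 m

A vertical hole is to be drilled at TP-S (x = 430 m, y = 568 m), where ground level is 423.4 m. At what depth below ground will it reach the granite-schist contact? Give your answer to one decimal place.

Let the plane be z = a·x + b·y + c.
TP-Q−TP-P: 93a + 73b = −37.6;  TP-R−TP-P: 329a + 73b = −70.1.
Solving gives a = −0.13771, b = −0.33963.
Then c = 506.7 − a·315 − b·129 = 593.89.
At (430, 568): z_contact = −59.22 − 192.91 + 593.89 = 341.77 m.
Depth below ground = 423.4 − 341.77 = 81.6 m.

81.6 m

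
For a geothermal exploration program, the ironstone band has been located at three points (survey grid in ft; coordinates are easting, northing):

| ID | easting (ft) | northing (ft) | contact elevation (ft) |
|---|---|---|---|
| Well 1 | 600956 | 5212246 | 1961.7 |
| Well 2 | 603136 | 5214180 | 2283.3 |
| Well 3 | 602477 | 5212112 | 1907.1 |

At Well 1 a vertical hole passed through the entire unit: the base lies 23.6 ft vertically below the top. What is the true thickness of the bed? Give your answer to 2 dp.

Two edge vectors: Well 1→Well 2 = (2180, 1934, 321.6), Well 1→Well 3 = (1521, -134, -54.6).
Normal n = (Well 1→Well 2) × (Well 1→Well 3) = (-62502, 608181.6, -3233734).
So ∂z/∂easting = −n_x/n_z = −0.01933 and ∂z/∂northing = −n_y/n_z = 0.18807.
|∇z| = √(a²+b²) = 0.18906, so dip δ = arctan(0.18906) = 10.71°.
True thickness = vertical thickness × cos δ = 23.6 × cos 10.71° = 23.19 ft.

23.19 ft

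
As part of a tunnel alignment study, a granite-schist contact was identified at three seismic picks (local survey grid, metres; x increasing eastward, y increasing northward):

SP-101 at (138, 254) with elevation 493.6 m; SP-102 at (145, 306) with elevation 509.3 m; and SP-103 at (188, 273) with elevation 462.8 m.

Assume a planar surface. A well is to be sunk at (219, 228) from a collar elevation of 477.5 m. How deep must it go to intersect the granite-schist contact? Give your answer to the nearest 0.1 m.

Let the plane be z = a·x + b·y + c.
SP-102−SP-101: 7a + 52b = 15.7;  SP-103−SP-101: 50a + 19b = −30.8.
Solving gives a = −0.77013, b = 0.40559.
Then c = 493.6 − a·138 − b·254 = 496.86.
At (219, 228): z_contact = −168.66 + 92.48 + 496.86 = 420.67 m.
Depth below ground = 477.5 − 420.67 = 56.8 m.

56.8 m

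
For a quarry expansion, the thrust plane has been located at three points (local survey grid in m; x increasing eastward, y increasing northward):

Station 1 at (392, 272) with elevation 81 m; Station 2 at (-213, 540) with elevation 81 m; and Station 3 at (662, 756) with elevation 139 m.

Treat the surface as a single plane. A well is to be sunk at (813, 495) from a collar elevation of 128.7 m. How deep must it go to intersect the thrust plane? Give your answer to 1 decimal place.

8.4 m

Two edge vectors: Station 1→Station 2 = (-605, 268, 0), Station 1→Station 3 = (270, 484, 58).
Normal n = (Station 1→Station 2) × (Station 1→Station 3) = (15544, 35090, -365180).
So ∂z/∂x = −n_x/n_z = 0.04257 and ∂z/∂y = −n_y/n_z = 0.09609.
Intercept c from Station 1: 81 − 16.69 − 26.14 = 38.18.
At (813, 495): z_contact = 34.61 + 47.56 + 38.18 = 120.35 m.
Depth below ground = 128.7 − 120.35 = 8.4 m.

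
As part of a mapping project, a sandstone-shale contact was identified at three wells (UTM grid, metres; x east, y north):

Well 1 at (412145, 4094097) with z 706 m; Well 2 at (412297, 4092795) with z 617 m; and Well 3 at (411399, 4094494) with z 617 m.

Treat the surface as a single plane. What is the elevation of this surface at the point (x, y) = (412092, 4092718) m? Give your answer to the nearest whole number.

Two edge vectors: Well 1→Well 2 = (152, -1302, -89), Well 1→Well 3 = (-746, 397, -89).
Normal n = (Well 1→Well 2) × (Well 1→Well 3) = (151211, 79922, -910948).
So ∂z/∂x = −n_x/n_z = 0.16599301 and ∂z/∂y = −n_y/n_z = 0.08773497.
Intercept c from Well 1: 706 − 68413.19 − 359195.50 = −426902.69.
At (412092, 4092718): z = 68404.4 + 359074.5 − 426902.69 = 576.2 m.

576 m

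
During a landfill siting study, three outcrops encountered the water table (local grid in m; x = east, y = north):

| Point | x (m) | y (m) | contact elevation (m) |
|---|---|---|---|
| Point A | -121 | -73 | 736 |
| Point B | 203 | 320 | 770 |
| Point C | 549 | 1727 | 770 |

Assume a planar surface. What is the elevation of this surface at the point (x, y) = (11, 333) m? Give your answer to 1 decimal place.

740.8 m

Two edge vectors: Point A→Point B = (324, 393, 34), Point A→Point C = (670, 1800, 34).
Normal n = (Point A→Point B) × (Point A→Point C) = (-47838, 11764, 319890).
So ∂z/∂x = −n_x/n_z = 0.149545 and ∂z/∂y = −n_y/n_z = −0.036775.
Intercept c from Point A: 736 + 18.09 − 2.68 = 751.41.
At (11, 333): z = 1.6 − 12.2 + 751.41 = 740.8 m.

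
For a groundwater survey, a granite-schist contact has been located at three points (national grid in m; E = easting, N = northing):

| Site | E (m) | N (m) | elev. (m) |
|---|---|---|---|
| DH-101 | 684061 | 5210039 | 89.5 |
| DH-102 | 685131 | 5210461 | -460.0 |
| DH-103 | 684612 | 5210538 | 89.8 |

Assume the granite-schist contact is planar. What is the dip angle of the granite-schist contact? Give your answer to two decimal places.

Two edge vectors: DH-101→DH-102 = (1070, 422, -549.5), DH-101→DH-103 = (551, 499, 0.3).
Normal n = (DH-101→DH-102) × (DH-101→DH-103) = (274327.1, -303095.5, 301408).
So ∂z/∂E = −n_x/n_z = −0.91015 and ∂z/∂N = −n_y/n_z = 1.00560.
Gradient magnitude |∇z| = √(a² + b²) = √(0.82838 + 1.01123) = 1.35632.
True dip = arctan(1.35632) = 53.60°, dipping toward SE (azimuth ≈ 138°).

53.60°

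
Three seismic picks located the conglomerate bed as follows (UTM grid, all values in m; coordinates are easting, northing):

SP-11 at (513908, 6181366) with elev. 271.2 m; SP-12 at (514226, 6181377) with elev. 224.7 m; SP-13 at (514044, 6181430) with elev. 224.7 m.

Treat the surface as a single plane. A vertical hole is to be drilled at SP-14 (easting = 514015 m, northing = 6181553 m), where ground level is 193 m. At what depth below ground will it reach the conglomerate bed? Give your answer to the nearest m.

20 m

Two edge vectors: SP-11→SP-12 = (318, 11, -46.5), SP-11→SP-13 = (136, 64, -46.5).
Normal n = (SP-11→SP-12) × (SP-11→SP-13) = (2464.5, 8463, 18856).
So ∂z/∂easting = −n_x/n_z = −0.13070110 and ∂z/∂northing = −n_y/n_z = −0.44882266.
Intercept c from SP-11: 271.2 + 67168.34 + 2774337.11 = 2841776.65.
At (514015, 6181553): z_contact = −67182.3 − 2774421.0 + 2841776.65 = 173.3 m.
Depth below ground = 193 − 173.3 = 20 m.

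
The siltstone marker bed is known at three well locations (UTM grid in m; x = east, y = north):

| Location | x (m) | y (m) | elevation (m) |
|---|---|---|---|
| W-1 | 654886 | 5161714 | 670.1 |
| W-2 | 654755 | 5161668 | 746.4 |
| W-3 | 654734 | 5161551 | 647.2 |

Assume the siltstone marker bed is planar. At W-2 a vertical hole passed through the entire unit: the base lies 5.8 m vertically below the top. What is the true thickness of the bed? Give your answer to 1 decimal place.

Let the plane be z = a·x + b·y + c.
W-2−W-1: −131a − 46b = 76.3;  W-3−W-1: −152a − 163b = −22.9.
Solving gives a = −0.93937, b = 1.01647.
|∇z| = √(a²+b²) = 1.38406, so dip δ = arctan(1.38406) = 54.15°.
True thickness = vertical thickness × cos δ = 5.8 × cos 54.15° = 3.4 m.

3.4 m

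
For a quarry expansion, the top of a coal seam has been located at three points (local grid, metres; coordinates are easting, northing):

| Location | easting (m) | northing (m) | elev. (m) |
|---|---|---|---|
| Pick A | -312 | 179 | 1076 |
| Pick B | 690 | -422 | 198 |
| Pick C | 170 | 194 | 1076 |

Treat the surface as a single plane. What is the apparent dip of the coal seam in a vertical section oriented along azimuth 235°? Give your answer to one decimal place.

37.3°

Let the plane be z = a·easting + b·northing + c.
Pick B−Pick A: 1002a − 601b = −878;  Pick C−Pick A: 482a + 15b = 0.
Solving gives a = −0.04322, b = 1.38884.
Unit vector along 235° is (sin 235°, cos 235°) = (-0.8192, -0.5736).
Slope in that direction = a·(-0.8192) + b·(-0.5736) = −0.76120.
Apparent dip = arctan|0.76120| = 37.3° (true dip is 54.3°, so apparent ≤ true as expected).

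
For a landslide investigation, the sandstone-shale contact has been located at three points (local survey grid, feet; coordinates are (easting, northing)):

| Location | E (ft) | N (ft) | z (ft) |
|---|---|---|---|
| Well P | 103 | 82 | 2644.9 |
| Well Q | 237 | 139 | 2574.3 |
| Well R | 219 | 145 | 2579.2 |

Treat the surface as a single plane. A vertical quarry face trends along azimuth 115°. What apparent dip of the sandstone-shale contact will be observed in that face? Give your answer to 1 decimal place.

Let the plane be z = a·E + b·N + c.
Well Q−Well P: 134a + 57b = −70.6;  Well R−Well P: 116a + 63b = −65.7.
Solving gives a = −0.38410, b = −0.33563.
Unit vector along 115° is (sin 115°, cos 115°) = (0.9063, -0.4226).
Slope in that direction = a·(0.9063) + b·(-0.4226) = −0.20627.
Apparent dip = arctan|0.20627| = 11.7° (true dip is 27.0°, so apparent ≤ true as expected).

11.7°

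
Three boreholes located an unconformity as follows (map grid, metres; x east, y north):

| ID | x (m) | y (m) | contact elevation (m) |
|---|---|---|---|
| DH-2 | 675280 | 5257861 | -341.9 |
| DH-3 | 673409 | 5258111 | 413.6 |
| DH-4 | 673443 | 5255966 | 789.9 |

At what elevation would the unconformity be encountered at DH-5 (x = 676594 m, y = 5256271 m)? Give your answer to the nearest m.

-615 m

Two edge vectors: DH-2→DH-3 = (-1871, 250, 755.5), DH-2→DH-4 = (-1837, -1895, 1131.8).
Normal n = (DH-2→DH-3) × (DH-2→DH-4) = (1714622.5, 729744.3, 4004795).
So ∂z/∂x = −n_x/n_z = −0.42814239 and ∂z/∂y = −n_y/n_z = −0.18221764.
Intercept c from DH-2: -341.9 + 289115.99 + 958075.03 = 1246849.12.
At (676594, 5256271): z = −289678.6 − 957785.3 + 1246849.12 = -614.8 m.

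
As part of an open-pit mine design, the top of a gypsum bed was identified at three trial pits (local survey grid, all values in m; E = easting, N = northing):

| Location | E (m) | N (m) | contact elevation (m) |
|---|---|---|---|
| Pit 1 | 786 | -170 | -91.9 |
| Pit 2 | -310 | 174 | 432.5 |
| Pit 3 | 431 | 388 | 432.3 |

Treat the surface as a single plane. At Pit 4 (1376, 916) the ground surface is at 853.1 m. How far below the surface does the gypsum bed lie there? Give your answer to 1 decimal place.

218.7 m

Two edge vectors: Pit 1→Pit 2 = (-1096, 344, 524.4), Pit 1→Pit 3 = (-355, 558, 524.2).
Normal n = (Pit 1→Pit 2) × (Pit 1→Pit 3) = (-112290.4, 388361.2, -489448).
So ∂z/∂E = −n_x/n_z = −0.229423 and ∂z/∂N = −n_y/n_z = 0.793468.
Intercept c from Pit 1: -91.9 + 180.33 + 134.89 = 223.32.
At (1376, 916): z_contact = −315.69 + 726.82 + 223.32 = 634.45 m.
Depth below ground = 853.1 − 634.45 = 218.7 m.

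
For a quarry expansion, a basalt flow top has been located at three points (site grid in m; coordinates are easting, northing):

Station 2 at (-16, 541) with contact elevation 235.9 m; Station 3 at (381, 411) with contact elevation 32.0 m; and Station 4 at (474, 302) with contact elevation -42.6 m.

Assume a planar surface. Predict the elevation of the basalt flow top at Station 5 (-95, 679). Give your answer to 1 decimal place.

Let the plane be z = a·easting + b·northing + c.
Station 3−Station 2: 397a − 130b = −203.9;  Station 4−Station 2: 490a − 239b = −278.5.
Solving gives a = −0.40173, b = 0.34164.
Then c = 235.9 − a·-16 − b·541 = 44.64.
At (-95, 679): z = 38.2 + 232.0 + 44.64 = 314.8 m.

314.8 m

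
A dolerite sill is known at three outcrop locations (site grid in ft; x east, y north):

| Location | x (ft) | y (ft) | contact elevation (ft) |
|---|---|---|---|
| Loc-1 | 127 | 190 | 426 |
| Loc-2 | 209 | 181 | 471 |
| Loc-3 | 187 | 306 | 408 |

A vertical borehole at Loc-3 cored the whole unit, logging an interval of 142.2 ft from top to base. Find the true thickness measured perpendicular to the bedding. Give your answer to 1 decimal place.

119.1 ft

Two edge vectors: Loc-1→Loc-2 = (82, -9, 45), Loc-1→Loc-3 = (60, 116, -18).
Normal n = (Loc-1→Loc-2) × (Loc-1→Loc-3) = (-5058, 4176, 10052).
So ∂z/∂x = −n_x/n_z = 0.50318 and ∂z/∂y = −n_y/n_z = −0.41544.
|∇z| = √(a²+b²) = 0.65252, so dip δ = arctan(0.65252) = 33.13°.
True thickness = vertical thickness × cos δ = 142.2 × cos 33.13° = 119.1 ft.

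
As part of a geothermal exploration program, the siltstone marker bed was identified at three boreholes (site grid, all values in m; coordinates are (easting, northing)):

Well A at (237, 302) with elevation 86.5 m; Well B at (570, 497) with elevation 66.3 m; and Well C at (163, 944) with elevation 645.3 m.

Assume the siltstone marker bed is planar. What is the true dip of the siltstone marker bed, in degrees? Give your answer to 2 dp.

Two edge vectors: Well A→Well B = (333, 195, -20.2), Well A→Well C = (-74, 642, 558.8).
Normal n = (Well A→Well B) × (Well A→Well C) = (121934.4, -184585.6, 228216).
So ∂z/∂E = −n_x/n_z = −0.53429 and ∂z/∂N = −n_y/n_z = 0.80882.
Gradient magnitude |∇z| = √(a² + b²) = √(0.28547 + 0.65419) = 0.96936.
True dip = arctan(0.96936) = 44.11°, dipping toward SSE (azimuth ≈ 147°).

44.11°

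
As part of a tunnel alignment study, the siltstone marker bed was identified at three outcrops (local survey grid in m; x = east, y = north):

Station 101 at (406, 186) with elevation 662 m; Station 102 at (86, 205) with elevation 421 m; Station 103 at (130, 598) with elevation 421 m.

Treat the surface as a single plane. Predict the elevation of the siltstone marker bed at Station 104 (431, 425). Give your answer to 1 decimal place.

660.7 m

Let the plane be z = a·x + b·y + c.
Station 102−Station 101: −320a + 19b = −241;  Station 103−Station 101: −276a + 412b = −241.
Solving gives a = 0.74815, b = −0.08376.
Then c = 662 − a·406 − b·186 = 373.83.
At (431, 425): z = 322.5 − 35.6 + 373.83 = 660.7 m.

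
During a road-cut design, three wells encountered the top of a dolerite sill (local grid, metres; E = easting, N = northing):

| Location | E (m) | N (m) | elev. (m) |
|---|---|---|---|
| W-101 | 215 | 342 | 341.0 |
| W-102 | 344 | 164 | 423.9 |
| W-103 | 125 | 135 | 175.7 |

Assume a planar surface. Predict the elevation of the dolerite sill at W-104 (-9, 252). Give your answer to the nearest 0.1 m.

67.6 m

Two edge vectors: W-101→W-102 = (129, -178, 82.9), W-101→W-103 = (-90, -207, -165.3).
Normal n = (W-101→W-102) × (W-101→W-103) = (46583.7, 13862.7, -42723).
So ∂z/∂E = −n_x/n_z = 1.09037 and ∂z/∂N = −n_y/n_z = 0.32448.
Intercept c from W-101: 341 − 234.43 − 110.97 = −4.40.
At (-9, 252): z = −9.8 + 81.8 − 4.40 = 67.6 m.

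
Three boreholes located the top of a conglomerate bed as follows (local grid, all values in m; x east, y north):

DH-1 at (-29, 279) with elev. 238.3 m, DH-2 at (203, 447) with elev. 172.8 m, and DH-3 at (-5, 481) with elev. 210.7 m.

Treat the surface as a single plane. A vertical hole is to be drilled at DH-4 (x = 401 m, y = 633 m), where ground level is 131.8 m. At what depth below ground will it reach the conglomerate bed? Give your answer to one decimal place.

19.7 m

Two edge vectors: DH-1→DH-2 = (232, 168, -65.5), DH-1→DH-3 = (24, 202, -27.6).
Normal n = (DH-1→DH-2) × (DH-1→DH-3) = (8594.2, 4831.2, 42832).
So ∂z/∂x = −n_x/n_z = −0.20065 and ∂z/∂y = −n_y/n_z = −0.11279.
Intercept c from DH-1: 238.3 − 5.82 + 31.47 = 263.95.
At (401, 633): z_contact = −80.46 − 71.40 + 263.95 = 112.09 m.
Depth below ground = 131.8 − 112.09 = 19.7 m.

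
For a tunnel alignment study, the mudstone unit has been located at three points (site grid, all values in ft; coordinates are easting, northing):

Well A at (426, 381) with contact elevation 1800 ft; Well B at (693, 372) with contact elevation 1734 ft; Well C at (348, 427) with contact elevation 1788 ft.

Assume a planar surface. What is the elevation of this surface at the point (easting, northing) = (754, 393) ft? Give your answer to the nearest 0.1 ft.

Two edge vectors: Well A→Well B = (267, -9, -66), Well A→Well C = (-78, 46, -12).
Normal n = (Well A→Well B) × (Well A→Well C) = (3144, 8352, 11580).
So ∂z/∂easting = −n_x/n_z = −0.27150 and ∂z/∂northing = −n_y/n_z = −0.72124.
Intercept c from Well A: 1800 + 115.66 + 274.79 = 2190.45.
At (754, 393): z = −204.7 − 283.4 + 2190.45 = 1702.3 ft.

1702.3 ft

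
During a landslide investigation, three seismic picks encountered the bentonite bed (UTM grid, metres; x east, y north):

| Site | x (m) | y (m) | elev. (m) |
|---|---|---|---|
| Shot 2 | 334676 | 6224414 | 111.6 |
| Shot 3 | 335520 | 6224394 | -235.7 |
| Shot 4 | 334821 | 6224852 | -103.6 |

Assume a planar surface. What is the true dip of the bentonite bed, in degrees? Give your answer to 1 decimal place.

28.7°

Let the plane be z = a·x + b·y + c.
Shot 3−Shot 2: 844a − 20b = −347.3;  Shot 4−Shot 2: 145a + 438b = −215.2.
Solving gives a = −0.41984, b = −0.35234.
Gradient magnitude |∇z| = √(a² + b²) = √(0.17627 + 0.12414) = 0.54809.
True dip = arctan(0.54809) = 28.7°, dipping toward NE (azimuth ≈ 050°).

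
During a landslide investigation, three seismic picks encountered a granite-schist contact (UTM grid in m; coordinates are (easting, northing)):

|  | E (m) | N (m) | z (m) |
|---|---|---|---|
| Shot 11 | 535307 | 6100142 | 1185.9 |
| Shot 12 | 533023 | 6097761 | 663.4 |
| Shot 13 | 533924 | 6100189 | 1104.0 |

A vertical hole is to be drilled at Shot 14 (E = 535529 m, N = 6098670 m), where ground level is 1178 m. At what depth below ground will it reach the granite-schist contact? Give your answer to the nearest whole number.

Let the plane be z = a·E + b·N + c.
Shot 12−Shot 11: −2284a − 2381b = −522.5;  Shot 13−Shot 11: −1383a + 47b = −81.9.
Solving gives a = 0.06457174, b = 0.15750448.
Then c = 1185.9 − a·535307 − b·6100142 = −994179.47.
At (535529, 6098670): z_contact = 34580.0 + 960567.8 − 994179.47 = 968.4 m.
Depth below ground = 1178 − 968.4 = 210 m.

210 m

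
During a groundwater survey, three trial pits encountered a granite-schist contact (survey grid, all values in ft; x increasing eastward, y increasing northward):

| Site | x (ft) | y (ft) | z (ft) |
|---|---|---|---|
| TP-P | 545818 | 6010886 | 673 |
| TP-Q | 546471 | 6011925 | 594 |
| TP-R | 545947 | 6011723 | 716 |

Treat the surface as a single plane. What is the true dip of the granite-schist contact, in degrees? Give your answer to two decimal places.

15.86°

Let the plane be z = a·x + b·y + c.
TP-Q−TP-P: 653a + 1039b = −79;  TP-R−TP-P: 129a + 837b = 43.
Solving gives a = −0.26859, b = 0.09277.
Gradient magnitude |∇z| = √(a² + b²) = √(0.07214 + 0.00861) = 0.28416.
True dip = arctan(0.28416) = 15.86°, dipping toward ESE (azimuth ≈ 109°).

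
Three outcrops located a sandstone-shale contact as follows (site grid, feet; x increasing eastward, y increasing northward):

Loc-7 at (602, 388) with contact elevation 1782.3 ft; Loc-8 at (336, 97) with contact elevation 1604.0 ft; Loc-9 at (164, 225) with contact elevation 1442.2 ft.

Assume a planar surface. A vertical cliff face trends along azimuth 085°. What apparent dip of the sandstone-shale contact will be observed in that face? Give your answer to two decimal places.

Two edge vectors: Loc-7→Loc-8 = (-266, -291, -178.3), Loc-7→Loc-9 = (-438, -163, -340.1).
Normal n = (Loc-7→Loc-8) × (Loc-7→Loc-9) = (69906.2, -12371.2, -84100).
So ∂z/∂x = −n_x/n_z = 0.83123 and ∂z/∂y = −n_y/n_z = −0.14710.
Unit vector along 085° is (sin 85°, cos 85°) = (0.9962, 0.0872).
Slope in that direction = a·(0.9962) + b·(0.0872) = 0.81524.
Apparent dip = arctan|0.81524| = 39.19° (true dip is 40.2°, so apparent ≤ true as expected).

39.19°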